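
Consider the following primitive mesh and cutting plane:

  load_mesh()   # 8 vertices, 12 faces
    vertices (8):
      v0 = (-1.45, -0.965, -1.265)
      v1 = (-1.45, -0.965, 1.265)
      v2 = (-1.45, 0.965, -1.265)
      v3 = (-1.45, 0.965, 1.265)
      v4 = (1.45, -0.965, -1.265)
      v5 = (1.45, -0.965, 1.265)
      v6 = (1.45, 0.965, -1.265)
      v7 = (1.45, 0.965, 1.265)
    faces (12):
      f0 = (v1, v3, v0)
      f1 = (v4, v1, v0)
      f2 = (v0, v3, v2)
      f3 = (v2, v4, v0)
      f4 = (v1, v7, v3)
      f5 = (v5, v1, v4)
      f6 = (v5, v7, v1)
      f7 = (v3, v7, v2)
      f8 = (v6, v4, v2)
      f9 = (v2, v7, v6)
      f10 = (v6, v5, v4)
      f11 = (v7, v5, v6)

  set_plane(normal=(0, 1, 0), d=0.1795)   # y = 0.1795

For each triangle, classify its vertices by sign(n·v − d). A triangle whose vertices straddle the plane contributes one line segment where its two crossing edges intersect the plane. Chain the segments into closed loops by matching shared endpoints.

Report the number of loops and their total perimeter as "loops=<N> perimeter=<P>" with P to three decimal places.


Straddling triangles (8 of 12):
  (v1,v3,v0) [-+-] → (-1.45, 0.1795, 1.265)–(-1.45, 0.1795, 0.235303)  len=1.0297
  (v0,v3,v2) [-++] → (-1.45, 0.1795, 0.235303)–(-1.45, 0.1795, -1.265)  len=1.5003
  (v2,v4,v0) [+--] → (-0.269715, 0.1795, -1.265)–(-1.45, 0.1795, -1.265)  len=1.1803
  (v1,v7,v3) [-++] → (0.269715, 0.1795, 1.265)–(-1.45, 0.1795, 1.265)  len=1.7197
  (v5,v7,v1) [-+-] → (1.45, 0.1795, 1.265)–(0.269715, 0.1795, 1.265)  len=1.1803
  (v6,v4,v2) [+-+] → (1.45, 0.1795, -1.265)–(-0.269715, 0.1795, -1.265)  len=1.7197
  (v6,v5,v4) [+--] → (1.45, 0.1795, -0.235303)–(1.45, 0.1795, -1.265)  len=1.0297
  (v7,v5,v6) [+-+] → (1.45, 0.1795, 1.265)–(1.45, 0.1795, -0.235303)  len=1.5003

Chained into 1 loop(s):
  loop 1: 8 segments, perimeter = 10.8600
Total perimeter = 10.860

loops=1 perimeter=10.860


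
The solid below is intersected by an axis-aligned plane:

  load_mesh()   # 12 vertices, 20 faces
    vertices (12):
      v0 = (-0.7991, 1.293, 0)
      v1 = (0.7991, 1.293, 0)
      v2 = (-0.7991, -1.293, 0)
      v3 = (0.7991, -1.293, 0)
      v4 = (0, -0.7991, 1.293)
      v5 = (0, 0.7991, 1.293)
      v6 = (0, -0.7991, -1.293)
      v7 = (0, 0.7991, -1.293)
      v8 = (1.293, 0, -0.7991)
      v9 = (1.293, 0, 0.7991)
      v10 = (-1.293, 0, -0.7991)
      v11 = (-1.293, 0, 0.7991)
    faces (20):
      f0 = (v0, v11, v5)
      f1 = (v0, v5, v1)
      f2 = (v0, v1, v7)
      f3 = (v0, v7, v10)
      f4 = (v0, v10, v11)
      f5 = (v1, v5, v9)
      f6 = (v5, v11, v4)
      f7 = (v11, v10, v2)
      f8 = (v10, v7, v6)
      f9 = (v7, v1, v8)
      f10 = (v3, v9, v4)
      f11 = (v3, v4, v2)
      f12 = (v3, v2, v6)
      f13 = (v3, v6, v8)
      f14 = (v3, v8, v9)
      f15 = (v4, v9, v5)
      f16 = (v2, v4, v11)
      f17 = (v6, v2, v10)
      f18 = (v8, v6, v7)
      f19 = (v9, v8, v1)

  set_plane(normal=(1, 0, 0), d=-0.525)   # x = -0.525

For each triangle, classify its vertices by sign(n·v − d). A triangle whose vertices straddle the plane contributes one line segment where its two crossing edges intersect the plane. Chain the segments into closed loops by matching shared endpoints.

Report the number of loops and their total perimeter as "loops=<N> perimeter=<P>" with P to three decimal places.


loops=1 perimeter=7.469

Straddling triangles (10 of 20):
  (v0,v11,v5) [--+] → (-0.525, 0.474639, 1.09246)–(-0.525, 1.12359, 0.443513)  len=0.9178
  (v0,v5,v1) [-++] → (-0.525, 1.12359, 0.443513)–(-0.525, 1.293, 0)  len=0.4748
  (v0,v1,v7) [-++] → (-0.525, 1.293, 0)–(-0.525, 1.12359, -0.443513)  len=0.4748
  (v0,v7,v10) [-+-] → (-0.525, 1.12359, -0.443513)–(-0.525, 0.474639, -1.09246)  len=0.9178
  (v5,v11,v4) [+-+] → (-0.525, 0.474639, 1.09246)–(-0.525, -0.474639, 1.09246)  len=0.9493
  (v10,v7,v6) [-++] → (-0.525, 0.474639, -1.09246)–(-0.525, -0.474639, -1.09246)  len=0.9493
  (v3,v4,v2) [++-] → (-0.525, -1.12359, 0.443513)–(-0.525, -1.293, 0)  len=0.4748
  (v3,v2,v6) [+-+] → (-0.525, -1.293, 0)–(-0.525, -1.12359, -0.443513)  len=0.4748
  (v2,v4,v11) [-+-] → (-0.525, -1.12359, 0.443513)–(-0.525, -0.474639, 1.09246)  len=0.9178
  (v6,v2,v10) [+--] → (-0.525, -1.12359, -0.443513)–(-0.525, -0.474639, -1.09246)  len=0.9178

Chained into 1 loop(s):
  loop 1: 10 segments, perimeter = 7.4686
Total perimeter = 7.469


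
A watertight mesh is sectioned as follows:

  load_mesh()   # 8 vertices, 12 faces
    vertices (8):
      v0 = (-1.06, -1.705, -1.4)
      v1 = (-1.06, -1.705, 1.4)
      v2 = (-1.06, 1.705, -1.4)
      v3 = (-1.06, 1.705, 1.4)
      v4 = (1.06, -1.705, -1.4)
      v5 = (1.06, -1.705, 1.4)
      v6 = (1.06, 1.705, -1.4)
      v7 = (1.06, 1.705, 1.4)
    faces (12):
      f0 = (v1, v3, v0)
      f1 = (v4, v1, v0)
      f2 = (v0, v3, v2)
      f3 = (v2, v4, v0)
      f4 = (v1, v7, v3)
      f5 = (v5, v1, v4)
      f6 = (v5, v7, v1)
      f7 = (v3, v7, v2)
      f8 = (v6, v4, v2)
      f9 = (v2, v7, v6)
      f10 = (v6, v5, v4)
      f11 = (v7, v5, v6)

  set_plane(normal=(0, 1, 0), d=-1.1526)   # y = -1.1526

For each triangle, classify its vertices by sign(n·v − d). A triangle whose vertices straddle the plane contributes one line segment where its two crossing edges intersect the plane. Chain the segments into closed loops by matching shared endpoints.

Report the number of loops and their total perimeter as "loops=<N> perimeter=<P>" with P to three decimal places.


Straddling triangles (8 of 12):
  (v1,v3,v0) [-+-] → (-1.06, -1.1526, 1.4)–(-1.06, -1.1526, -0.946416)  len=2.3464
  (v0,v3,v2) [-++] → (-1.06, -1.1526, -0.946416)–(-1.06, -1.1526, -1.4)  len=0.4536
  (v2,v4,v0) [+--] → (0.716572, -1.1526, -1.4)–(-1.06, -1.1526, -1.4)  len=1.7766
  (v1,v7,v3) [-++] → (-0.716572, -1.1526, 1.4)–(-1.06, -1.1526, 1.4)  len=0.3434
  (v5,v7,v1) [-+-] → (1.06, -1.1526, 1.4)–(-0.716572, -1.1526, 1.4)  len=1.7766
  (v6,v4,v2) [+-+] → (1.06, -1.1526, -1.4)–(0.716572, -1.1526, -1.4)  len=0.3434
  (v6,v5,v4) [+--] → (1.06, -1.1526, 0.946416)–(1.06, -1.1526, -1.4)  len=2.3464
  (v7,v5,v6) [+-+] → (1.06, -1.1526, 1.4)–(1.06, -1.1526, 0.946416)  len=0.4536

Chained into 1 loop(s):
  loop 1: 8 segments, perimeter = 9.8400
Total perimeter = 9.840

loops=1 perimeter=9.840


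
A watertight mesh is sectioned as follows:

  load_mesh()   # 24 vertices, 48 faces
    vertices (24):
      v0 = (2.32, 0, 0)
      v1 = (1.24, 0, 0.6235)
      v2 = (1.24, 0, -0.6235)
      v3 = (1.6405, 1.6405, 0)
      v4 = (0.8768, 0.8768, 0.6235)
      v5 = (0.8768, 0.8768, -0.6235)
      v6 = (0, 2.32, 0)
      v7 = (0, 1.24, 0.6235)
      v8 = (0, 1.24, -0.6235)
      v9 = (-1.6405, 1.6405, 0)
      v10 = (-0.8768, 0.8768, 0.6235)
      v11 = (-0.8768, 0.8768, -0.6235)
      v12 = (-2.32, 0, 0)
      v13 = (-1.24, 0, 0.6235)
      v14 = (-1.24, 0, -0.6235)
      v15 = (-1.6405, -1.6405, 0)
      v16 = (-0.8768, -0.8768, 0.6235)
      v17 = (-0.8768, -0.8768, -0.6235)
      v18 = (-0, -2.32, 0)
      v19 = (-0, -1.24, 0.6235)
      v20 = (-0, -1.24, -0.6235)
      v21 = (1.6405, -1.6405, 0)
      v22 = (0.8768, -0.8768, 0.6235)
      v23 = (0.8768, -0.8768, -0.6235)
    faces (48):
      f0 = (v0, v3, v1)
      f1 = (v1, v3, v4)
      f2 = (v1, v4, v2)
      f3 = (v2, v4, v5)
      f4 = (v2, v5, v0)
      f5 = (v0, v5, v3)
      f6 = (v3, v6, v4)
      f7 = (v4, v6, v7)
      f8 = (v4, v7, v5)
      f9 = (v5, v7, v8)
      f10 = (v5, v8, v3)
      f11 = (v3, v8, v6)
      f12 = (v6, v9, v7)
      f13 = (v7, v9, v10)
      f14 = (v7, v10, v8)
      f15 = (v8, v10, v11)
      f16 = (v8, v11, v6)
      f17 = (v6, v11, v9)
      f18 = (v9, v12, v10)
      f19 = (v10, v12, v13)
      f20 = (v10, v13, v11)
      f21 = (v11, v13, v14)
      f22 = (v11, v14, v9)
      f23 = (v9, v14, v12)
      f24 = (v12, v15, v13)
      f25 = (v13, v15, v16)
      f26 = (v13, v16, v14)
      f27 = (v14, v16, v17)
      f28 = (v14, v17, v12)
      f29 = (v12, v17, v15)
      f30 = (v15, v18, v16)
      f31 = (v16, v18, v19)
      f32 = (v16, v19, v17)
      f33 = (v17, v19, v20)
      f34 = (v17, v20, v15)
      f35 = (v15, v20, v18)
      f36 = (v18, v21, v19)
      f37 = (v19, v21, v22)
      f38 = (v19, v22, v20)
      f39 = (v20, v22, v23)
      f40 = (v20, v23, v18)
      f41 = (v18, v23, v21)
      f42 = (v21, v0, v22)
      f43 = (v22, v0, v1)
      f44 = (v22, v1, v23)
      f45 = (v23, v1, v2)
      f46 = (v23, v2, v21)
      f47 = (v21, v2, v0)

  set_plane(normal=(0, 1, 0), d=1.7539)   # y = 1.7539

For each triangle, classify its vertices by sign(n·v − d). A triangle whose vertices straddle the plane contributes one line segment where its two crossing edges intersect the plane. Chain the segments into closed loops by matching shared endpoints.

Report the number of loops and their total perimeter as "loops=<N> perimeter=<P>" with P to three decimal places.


Straddling triangles (6 of 48):
  (v3,v6,v4) [-+-] → (1.36672, 1.7539, 0)–(0.343928, 1.7539, 0.24457)  len=1.0516
  (v4,v6,v7) [-+-] → (0.343928, 1.7539, 0.24457)–(0, 1.7539, 0.326818)  len=0.3536
  (v3,v8,v6) [--+] → (0, 1.7539, -0.326818)–(1.36672, 1.7539, 0)  len=1.4053
  (v6,v9,v7) [+--] → (-1.36672, 1.7539, 0)–(0, 1.7539, 0.326818)  len=1.4053
  (v8,v11,v6) [--+] → (-0.343928, 1.7539, -0.24457)–(0, 1.7539, -0.326818)  len=0.3536
  (v6,v11,v9) [+--] → (-0.343928, 1.7539, -0.24457)–(-1.36672, 1.7539, 0)  len=1.0516

Chained into 1 loop(s):
  loop 1: 6 segments, perimeter = 5.6210
Total perimeter = 5.621

loops=1 perimeter=5.621


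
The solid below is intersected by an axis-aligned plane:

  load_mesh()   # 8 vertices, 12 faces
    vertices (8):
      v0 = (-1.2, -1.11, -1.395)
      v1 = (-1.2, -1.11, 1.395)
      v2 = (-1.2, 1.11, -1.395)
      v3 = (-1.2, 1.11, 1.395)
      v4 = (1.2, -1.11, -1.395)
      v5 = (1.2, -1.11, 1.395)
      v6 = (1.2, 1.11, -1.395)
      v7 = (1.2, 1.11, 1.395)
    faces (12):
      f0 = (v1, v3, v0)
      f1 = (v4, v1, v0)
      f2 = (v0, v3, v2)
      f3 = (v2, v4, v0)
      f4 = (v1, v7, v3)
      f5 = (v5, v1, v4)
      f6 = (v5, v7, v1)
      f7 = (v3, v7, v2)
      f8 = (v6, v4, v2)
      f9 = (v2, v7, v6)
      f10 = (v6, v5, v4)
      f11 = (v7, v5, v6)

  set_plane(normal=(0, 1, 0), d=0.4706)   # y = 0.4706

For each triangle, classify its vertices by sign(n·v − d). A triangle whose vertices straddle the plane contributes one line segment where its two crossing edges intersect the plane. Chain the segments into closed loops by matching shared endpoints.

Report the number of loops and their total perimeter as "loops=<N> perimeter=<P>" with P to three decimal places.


Straddling triangles (8 of 12):
  (v1,v3,v0) [-+-] → (-1.2, 0.4706, 1.395)–(-1.2, 0.4706, 0.59143)  len=0.8036
  (v0,v3,v2) [-++] → (-1.2, 0.4706, 0.59143)–(-1.2, 0.4706, -1.395)  len=1.9864
  (v2,v4,v0) [+--] → (-0.508757, 0.4706, -1.395)–(-1.2, 0.4706, -1.395)  len=0.6912
  (v1,v7,v3) [-++] → (0.508757, 0.4706, 1.395)–(-1.2, 0.4706, 1.395)  len=1.7088
  (v5,v7,v1) [-+-] → (1.2, 0.4706, 1.395)–(0.508757, 0.4706, 1.395)  len=0.6912
  (v6,v4,v2) [+-+] → (1.2, 0.4706, -1.395)–(-0.508757, 0.4706, -1.395)  len=1.7088
  (v6,v5,v4) [+--] → (1.2, 0.4706, -0.59143)–(1.2, 0.4706, -1.395)  len=0.8036
  (v7,v5,v6) [+-+] → (1.2, 0.4706, 1.395)–(1.2, 0.4706, -0.59143)  len=1.9864

Chained into 1 loop(s):
  loop 1: 8 segments, perimeter = 10.3800
Total perimeter = 10.380

loops=1 perimeter=10.380


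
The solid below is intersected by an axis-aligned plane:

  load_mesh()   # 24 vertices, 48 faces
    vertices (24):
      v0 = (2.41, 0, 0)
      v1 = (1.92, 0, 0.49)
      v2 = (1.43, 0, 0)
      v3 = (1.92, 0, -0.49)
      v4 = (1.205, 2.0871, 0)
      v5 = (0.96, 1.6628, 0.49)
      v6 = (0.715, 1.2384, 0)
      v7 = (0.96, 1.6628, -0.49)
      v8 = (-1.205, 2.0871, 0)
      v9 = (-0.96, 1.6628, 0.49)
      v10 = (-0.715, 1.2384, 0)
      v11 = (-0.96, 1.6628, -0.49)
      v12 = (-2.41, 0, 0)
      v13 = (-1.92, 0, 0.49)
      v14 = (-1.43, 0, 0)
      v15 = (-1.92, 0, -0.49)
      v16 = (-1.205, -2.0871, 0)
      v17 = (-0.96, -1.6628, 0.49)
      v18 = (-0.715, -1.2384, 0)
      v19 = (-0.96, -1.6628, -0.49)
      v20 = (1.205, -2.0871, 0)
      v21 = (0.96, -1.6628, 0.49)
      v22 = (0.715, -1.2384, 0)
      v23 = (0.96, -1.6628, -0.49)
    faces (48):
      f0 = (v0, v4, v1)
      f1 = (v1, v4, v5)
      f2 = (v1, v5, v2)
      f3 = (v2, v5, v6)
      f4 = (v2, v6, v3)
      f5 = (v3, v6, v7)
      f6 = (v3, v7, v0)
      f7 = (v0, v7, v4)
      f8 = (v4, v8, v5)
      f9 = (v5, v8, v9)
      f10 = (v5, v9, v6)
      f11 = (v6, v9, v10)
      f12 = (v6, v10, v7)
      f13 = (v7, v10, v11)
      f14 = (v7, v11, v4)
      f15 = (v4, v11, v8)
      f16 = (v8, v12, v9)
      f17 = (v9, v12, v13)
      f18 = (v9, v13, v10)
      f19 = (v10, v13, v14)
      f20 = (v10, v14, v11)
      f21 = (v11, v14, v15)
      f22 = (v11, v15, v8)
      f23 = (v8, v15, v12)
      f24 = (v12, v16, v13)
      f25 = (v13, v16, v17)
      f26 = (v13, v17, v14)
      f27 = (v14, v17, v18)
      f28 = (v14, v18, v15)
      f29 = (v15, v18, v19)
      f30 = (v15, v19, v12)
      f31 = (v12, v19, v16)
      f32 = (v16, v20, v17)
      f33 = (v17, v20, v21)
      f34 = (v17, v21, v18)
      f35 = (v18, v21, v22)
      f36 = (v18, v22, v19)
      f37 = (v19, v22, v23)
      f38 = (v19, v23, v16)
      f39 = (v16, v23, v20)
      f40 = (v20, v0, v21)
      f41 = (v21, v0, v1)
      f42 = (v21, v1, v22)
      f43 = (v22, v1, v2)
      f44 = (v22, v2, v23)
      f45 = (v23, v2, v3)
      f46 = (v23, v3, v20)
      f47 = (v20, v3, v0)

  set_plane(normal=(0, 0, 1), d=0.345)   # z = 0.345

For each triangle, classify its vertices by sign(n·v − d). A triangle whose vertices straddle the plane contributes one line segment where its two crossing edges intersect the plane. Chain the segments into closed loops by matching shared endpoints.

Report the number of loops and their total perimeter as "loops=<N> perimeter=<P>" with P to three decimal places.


Straddling triangles (24 of 48):
  (v0,v4,v1) [--+] → (1.70842, 0.617611, 0.345)–(2.065, 0, 0.345)  len=0.7132
  (v1,v4,v5) [+-+] → (1.70842, 0.617611, 0.345)–(1.0325, 1.78836, 0.345)  len=1.3519
  (v1,v5,v2) [++-] → (1.09908, 1.17075, 0.345)–(1.775, 0, 0.345)  len=1.3519
  (v2,v5,v6) [-+-] → (1.09908, 1.17075, 0.345)–(0.8875, 1.53721, 0.345)  len=0.4232
  (v4,v8,v5) [--+] → (0.319337, 1.78836, 0.345)–(1.0325, 1.78836, 0.345)  len=0.7132
  (v5,v8,v9) [+-+] → (0.319337, 1.78836, 0.345)–(-1.0325, 1.78836, 0.345)  len=1.3518
  (v5,v9,v6) [++-] → (-0.464337, 1.53721, 0.345)–(0.8875, 1.53721, 0.345)  len=1.3518
  (v6,v9,v10) [-+-] → (-0.464337, 1.53721, 0.345)–(-0.8875, 1.53721, 0.345)  len=0.4232
  (v8,v12,v9) [--+] → (-1.38908, 1.17075, 0.345)–(-1.0325, 1.78836, 0.345)  len=0.7132
  (v9,v12,v13) [+-+] → (-1.38908, 1.17075, 0.345)–(-2.065, 0, 0.345)  len=1.3519
  (v9,v13,v10) [++-] → (-1.56342, 0.366465, 0.345)–(-0.8875, 1.53721, 0.345)  len=1.3519
  (v10,v13,v14) [-+-] → (-1.56342, 0.366465, 0.345)–(-1.775, 0, 0.345)  len=0.4232
  (v12,v16,v13) [--+] → (-1.70842, -0.617611, 0.345)–(-2.065, 0, 0.345)  len=0.7132
  (v13,v16,v17) [+-+] → (-1.70842, -0.617611, 0.345)–(-1.0325, -1.78836, 0.345)  len=1.3519
  (v13,v17,v14) [++-] → (-1.09908, -1.17075, 0.345)–(-1.775, 0, 0.345)  len=1.3519
  (v14,v17,v18) [-+-] → (-1.09908, -1.17075, 0.345)–(-0.8875, -1.53721, 0.345)  len=0.4232
  (v16,v20,v17) [--+] → (-0.319337, -1.78836, 0.345)–(-1.0325, -1.78836, 0.345)  len=0.7132
  (v17,v20,v21) [+-+] → (-0.319337, -1.78836, 0.345)–(1.0325, -1.78836, 0.345)  len=1.3518
  (v17,v21,v18) [++-] → (0.464337, -1.53721, 0.345)–(-0.8875, -1.53721, 0.345)  len=1.3518
  (v18,v21,v22) [-+-] → (0.464337, -1.53721, 0.345)–(0.8875, -1.53721, 0.345)  len=0.4232
  (v20,v0,v21) [--+] → (1.38908, -1.17075, 0.345)–(1.0325, -1.78836, 0.345)  len=0.7132
  (v21,v0,v1) [+-+] → (1.38908, -1.17075, 0.345)–(2.065, 0, 0.345)  len=1.3519
  (v21,v1,v22) [++-] → (1.56342, -0.366465, 0.345)–(0.8875, -1.53721, 0.345)  len=1.3519
  (v22,v1,v2) [-+-] → (1.56342, -0.366465, 0.345)–(1.775, 0, 0.345)  len=0.4232

Chained into 2 loop(s):
  loop 1: 12 segments, perimeter = 12.3901
  loop 2: 12 segments, perimeter = 10.6501
Total perimeter = 23.040

loops=2 perimeter=23.040


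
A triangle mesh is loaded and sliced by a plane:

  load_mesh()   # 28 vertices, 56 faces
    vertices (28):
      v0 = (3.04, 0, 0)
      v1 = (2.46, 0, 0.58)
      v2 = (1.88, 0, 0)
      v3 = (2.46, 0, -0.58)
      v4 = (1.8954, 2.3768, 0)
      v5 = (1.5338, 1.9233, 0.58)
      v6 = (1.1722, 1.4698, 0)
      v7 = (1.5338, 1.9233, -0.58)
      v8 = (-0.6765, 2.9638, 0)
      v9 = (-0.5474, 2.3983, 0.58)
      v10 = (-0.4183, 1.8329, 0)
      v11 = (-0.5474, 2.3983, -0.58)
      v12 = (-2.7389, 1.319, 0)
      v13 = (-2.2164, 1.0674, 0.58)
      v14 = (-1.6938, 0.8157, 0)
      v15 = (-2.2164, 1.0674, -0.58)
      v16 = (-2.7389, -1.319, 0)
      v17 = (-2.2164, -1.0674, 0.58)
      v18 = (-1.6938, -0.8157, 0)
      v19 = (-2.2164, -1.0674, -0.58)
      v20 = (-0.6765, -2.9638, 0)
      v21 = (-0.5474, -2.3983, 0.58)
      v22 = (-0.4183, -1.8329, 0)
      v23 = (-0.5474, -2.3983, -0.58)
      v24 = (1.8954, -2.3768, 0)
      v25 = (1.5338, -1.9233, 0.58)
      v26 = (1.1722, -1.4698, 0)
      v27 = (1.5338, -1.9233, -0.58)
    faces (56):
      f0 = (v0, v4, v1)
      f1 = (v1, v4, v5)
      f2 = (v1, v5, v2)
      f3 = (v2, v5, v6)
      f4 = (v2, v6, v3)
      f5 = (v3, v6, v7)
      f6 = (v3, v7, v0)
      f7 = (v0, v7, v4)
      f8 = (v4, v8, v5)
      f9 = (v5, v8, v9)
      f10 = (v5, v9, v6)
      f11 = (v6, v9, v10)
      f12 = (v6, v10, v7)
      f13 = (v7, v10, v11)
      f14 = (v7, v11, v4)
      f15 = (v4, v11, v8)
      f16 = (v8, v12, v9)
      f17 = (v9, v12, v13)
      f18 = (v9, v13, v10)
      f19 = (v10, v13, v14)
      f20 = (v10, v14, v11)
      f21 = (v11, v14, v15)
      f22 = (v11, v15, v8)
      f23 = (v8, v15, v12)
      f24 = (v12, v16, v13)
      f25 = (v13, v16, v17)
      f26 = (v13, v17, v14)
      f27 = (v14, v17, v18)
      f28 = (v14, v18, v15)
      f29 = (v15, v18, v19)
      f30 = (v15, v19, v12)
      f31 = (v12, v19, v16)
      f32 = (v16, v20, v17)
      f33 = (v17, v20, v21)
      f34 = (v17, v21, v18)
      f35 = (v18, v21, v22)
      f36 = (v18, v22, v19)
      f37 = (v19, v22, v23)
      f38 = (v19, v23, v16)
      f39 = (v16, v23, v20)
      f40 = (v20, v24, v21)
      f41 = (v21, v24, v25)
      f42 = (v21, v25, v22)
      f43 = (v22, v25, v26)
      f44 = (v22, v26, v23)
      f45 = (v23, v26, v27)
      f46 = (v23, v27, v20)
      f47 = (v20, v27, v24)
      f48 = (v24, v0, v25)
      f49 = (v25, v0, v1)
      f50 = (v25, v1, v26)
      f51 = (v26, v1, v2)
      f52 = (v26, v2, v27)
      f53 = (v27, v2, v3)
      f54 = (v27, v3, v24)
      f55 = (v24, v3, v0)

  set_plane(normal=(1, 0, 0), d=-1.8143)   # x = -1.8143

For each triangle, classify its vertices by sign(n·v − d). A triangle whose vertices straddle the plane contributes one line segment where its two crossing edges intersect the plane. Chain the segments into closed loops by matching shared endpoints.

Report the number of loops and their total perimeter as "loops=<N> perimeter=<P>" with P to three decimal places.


loops=1 perimeter=9.758

Straddling triangles (18 of 56):
  (v8,v12,v9) [+-+] → (-1.8143, 2.05638, 0)–(-1.8143, 1.77436, 0.244704)  len=0.3734
  (v9,v12,v13) [+--] → (-1.8143, 1.77436, 0.244704)–(-1.8143, 1.38804, 0.58)  len=0.5115
  (v9,v13,v10) [+-+] → (-1.8143, 1.38804, 0.58)–(-1.8143, 1.23858, 0.450298)  len=0.1979
  (v10,v13,v14) [+-+] → (-1.8143, 1.23858, 0.450298)–(-1.8143, 0.873736, 0.133735)  len=0.4830
  (v11,v14,v15) [++-] → (-1.8143, 0.873736, -0.133735)–(-1.8143, 1.38804, -0.58)  len=0.6809
  (v11,v15,v8) [+-+] → (-1.8143, 1.38804, -0.58)–(-1.8143, 1.56259, -0.42855)  len=0.2311
  (v8,v15,v12) [+--] → (-1.8143, 1.56259, -0.42855)–(-1.8143, 2.05638, 0)  len=0.6538
  (v13,v17,v14) [--+] → (-1.8143, 0.381499, 0.133735)–(-1.8143, 0.873736, 0.133735)  len=0.4922
  (v14,v17,v18) [+-+] → (-1.8143, 0.381499, 0.133735)–(-1.8143, -0.873736, 0.133735)  len=1.2552
  (v14,v18,v15) [++-] → (-1.8143, -0.381499, -0.133735)–(-1.8143, 0.873736, -0.133735)  len=1.2552
  (v15,v18,v19) [-+-] → (-1.8143, -0.381499, -0.133735)–(-1.8143, -0.873736, -0.133735)  len=0.4922
  (v16,v20,v17) [-+-] → (-1.8143, -2.05638, 0)–(-1.8143, -1.56259, 0.42855)  len=0.6538
  (v17,v20,v21) [-++] → (-1.8143, -1.56259, 0.42855)–(-1.8143, -1.38804, 0.58)  len=0.2311
  (v17,v21,v18) [-++] → (-1.8143, -1.38804, 0.58)–(-1.8143, -0.873736, 0.133735)  len=0.6809
  (v18,v22,v19) [++-] → (-1.8143, -1.23858, -0.450298)–(-1.8143, -0.873736, -0.133735)  len=0.4830
  (v19,v22,v23) [-++] → (-1.8143, -1.23858, -0.450298)–(-1.8143, -1.38804, -0.58)  len=0.1979
  (v19,v23,v16) [-+-] → (-1.8143, -1.38804, -0.58)–(-1.8143, -1.77436, -0.244704)  len=0.5115
  (v16,v23,v20) [-++] → (-1.8143, -1.77436, -0.244704)–(-1.8143, -2.05638, 0)  len=0.3734

Chained into 1 loop(s):
  loop 1: 18 segments, perimeter = 9.7583
Total perimeter = 9.758


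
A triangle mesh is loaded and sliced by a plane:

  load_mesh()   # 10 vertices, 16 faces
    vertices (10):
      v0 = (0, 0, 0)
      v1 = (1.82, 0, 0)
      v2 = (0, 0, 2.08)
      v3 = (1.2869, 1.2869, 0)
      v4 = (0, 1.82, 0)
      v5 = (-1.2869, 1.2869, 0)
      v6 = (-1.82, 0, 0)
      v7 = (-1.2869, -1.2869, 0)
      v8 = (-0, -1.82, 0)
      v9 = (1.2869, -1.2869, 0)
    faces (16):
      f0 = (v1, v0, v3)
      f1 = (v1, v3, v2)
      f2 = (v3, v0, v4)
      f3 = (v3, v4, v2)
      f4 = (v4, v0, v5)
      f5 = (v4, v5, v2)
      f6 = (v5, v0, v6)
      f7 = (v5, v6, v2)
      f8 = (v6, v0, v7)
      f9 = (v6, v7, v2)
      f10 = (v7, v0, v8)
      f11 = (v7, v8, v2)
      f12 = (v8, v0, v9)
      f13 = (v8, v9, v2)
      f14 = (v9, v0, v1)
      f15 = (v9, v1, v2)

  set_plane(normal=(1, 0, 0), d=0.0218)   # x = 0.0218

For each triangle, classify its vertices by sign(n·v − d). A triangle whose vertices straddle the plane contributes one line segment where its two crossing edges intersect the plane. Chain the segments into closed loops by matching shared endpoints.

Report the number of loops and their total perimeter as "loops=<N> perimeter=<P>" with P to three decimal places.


loops=1 perimeter=9.104

Straddling triangles (8 of 16):
  (v1,v0,v3) [+-+] → (0.0218, 0, 0)–(0.0218, 0.0218, 0)  len=0.0218
  (v1,v3,v2) [++-] → (0.0218, 0.0218, 2.04476)–(0.0218, 0, 2.05509)  len=0.0241
  (v3,v0,v4) [+--] → (0.0218, 0.0218, 0)–(0.0218, 1.81097, 0)  len=1.7892
  (v3,v4,v2) [+--] → (0.0218, 1.81097, 0)–(0.0218, 0.0218, 2.04476)  len=2.7170
  (v8,v0,v9) [--+] → (0.0218, -0.0218, 0)–(0.0218, -1.81097, 0)  len=1.7892
  (v8,v9,v2) [-+-] → (0.0218, -1.81097, 0)–(0.0218, -0.0218, 2.04476)  len=2.7170
  (v9,v0,v1) [+-+] → (0.0218, -0.0218, 0)–(0.0218, 0, 0)  len=0.0218
  (v9,v1,v2) [++-] → (0.0218, 0, 2.05509)–(0.0218, -0.0218, 2.04476)  len=0.0241

Chained into 1 loop(s):
  loop 1: 8 segments, perimeter = 9.1042
Total perimeter = 9.104


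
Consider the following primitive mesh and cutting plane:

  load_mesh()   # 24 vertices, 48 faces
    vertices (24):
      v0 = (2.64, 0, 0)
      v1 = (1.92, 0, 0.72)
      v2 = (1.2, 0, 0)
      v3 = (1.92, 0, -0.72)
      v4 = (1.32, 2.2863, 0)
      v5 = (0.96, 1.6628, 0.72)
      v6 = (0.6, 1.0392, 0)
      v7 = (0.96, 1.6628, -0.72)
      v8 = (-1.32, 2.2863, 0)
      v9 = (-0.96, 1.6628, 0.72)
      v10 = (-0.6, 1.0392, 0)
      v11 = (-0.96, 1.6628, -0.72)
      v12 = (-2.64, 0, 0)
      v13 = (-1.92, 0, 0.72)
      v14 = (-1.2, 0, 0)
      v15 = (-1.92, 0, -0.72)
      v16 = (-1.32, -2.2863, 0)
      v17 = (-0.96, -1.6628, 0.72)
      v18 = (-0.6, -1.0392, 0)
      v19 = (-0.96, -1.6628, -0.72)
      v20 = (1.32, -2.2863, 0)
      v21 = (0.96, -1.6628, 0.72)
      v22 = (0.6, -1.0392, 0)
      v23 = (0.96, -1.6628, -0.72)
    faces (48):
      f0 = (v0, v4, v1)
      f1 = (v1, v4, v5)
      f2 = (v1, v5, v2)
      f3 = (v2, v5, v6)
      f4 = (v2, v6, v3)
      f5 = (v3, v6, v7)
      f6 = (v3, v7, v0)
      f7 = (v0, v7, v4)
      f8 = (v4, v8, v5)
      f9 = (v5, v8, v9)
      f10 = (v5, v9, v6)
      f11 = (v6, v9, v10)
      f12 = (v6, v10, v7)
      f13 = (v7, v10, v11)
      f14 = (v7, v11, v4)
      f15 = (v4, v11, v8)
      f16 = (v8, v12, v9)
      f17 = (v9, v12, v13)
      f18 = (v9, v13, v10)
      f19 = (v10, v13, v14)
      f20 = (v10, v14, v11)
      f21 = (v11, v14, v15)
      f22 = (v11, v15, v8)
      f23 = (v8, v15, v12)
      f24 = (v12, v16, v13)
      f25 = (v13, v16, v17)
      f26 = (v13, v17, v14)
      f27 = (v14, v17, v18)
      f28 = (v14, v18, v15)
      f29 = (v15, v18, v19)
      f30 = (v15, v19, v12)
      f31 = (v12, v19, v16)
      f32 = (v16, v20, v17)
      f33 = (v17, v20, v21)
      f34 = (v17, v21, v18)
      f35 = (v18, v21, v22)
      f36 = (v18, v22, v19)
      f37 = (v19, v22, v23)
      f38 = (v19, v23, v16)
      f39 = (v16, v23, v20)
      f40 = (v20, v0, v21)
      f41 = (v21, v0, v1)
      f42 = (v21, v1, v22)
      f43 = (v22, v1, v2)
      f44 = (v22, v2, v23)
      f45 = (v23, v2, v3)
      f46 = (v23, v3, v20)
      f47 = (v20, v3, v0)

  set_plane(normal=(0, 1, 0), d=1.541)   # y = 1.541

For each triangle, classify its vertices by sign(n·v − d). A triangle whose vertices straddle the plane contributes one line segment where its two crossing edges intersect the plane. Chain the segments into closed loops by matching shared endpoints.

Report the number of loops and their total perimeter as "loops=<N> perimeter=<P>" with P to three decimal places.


loops=1 perimeter=8.427

Straddling triangles (18 of 48):
  (v0,v4,v1) [-+-] → (1.7503, 1.541, 0)–(1.51559, 1.541, 0.234709)  len=0.3319
  (v1,v4,v5) [-++] → (1.51559, 1.541, 0.234709)–(1.03032, 1.541, 0.72)  len=0.6863
  (v1,v5,v2) [-+-] → (1.03032, 1.541, 0.72)–(0.97758, 1.541, 0.66726)  len=0.0746
  (v2,v5,v6) [-+-] → (0.97758, 1.541, 0.66726)–(0.889686, 1.541, 0.579371)  len=0.1243
  (v3,v6,v7) [--+] → (0.889686, 1.541, -0.579371)–(1.03032, 1.541, -0.72)  len=0.1989
  (v3,v7,v0) [-+-] → (1.03032, 1.541, -0.72)–(1.08306, 1.541, -0.66726)  len=0.0746
  (v0,v7,v4) [-++] → (1.08306, 1.541, -0.66726)–(1.7503, 1.541, 0)  len=0.9436
  (v5,v9,v6) [++-] → (-0.655305, 1.541, 0.579371)–(0.889686, 1.541, 0.579371)  len=1.5450
  (v6,v9,v10) [-+-] → (-0.655305, 1.541, 0.579371)–(-0.889686, 1.541, 0.579371)  len=0.2344
  (v6,v10,v7) [--+] → (0.655305, 1.541, -0.579371)–(0.889686, 1.541, -0.579371)  len=0.2344
  (v7,v10,v11) [+-+] → (0.655305, 1.541, -0.579371)–(-0.889686, 1.541, -0.579371)  len=1.5450
  (v8,v12,v9) [+-+] → (-1.7503, 1.541, 0)–(-1.08306, 1.541, 0.66726)  len=0.9436
  (v9,v12,v13) [+--] → (-1.08306, 1.541, 0.66726)–(-1.03032, 1.541, 0.72)  len=0.0746
  (v9,v13,v10) [+--] → (-1.03032, 1.541, 0.72)–(-0.889686, 1.541, 0.579371)  len=0.1989
  (v10,v14,v11) [--+] → (-0.97758, 1.541, -0.66726)–(-0.889686, 1.541, -0.579371)  len=0.1243
  (v11,v14,v15) [+--] → (-0.97758, 1.541, -0.66726)–(-1.03032, 1.541, -0.72)  len=0.0746
  (v11,v15,v8) [+-+] → (-1.03032, 1.541, -0.72)–(-1.51559, 1.541, -0.234709)  len=0.6863
  (v8,v15,v12) [+--] → (-1.51559, 1.541, -0.234709)–(-1.7503, 1.541, 0)  len=0.3319

Chained into 1 loop(s):
  loop 1: 18 segments, perimeter = 8.4272
Total perimeter = 8.427


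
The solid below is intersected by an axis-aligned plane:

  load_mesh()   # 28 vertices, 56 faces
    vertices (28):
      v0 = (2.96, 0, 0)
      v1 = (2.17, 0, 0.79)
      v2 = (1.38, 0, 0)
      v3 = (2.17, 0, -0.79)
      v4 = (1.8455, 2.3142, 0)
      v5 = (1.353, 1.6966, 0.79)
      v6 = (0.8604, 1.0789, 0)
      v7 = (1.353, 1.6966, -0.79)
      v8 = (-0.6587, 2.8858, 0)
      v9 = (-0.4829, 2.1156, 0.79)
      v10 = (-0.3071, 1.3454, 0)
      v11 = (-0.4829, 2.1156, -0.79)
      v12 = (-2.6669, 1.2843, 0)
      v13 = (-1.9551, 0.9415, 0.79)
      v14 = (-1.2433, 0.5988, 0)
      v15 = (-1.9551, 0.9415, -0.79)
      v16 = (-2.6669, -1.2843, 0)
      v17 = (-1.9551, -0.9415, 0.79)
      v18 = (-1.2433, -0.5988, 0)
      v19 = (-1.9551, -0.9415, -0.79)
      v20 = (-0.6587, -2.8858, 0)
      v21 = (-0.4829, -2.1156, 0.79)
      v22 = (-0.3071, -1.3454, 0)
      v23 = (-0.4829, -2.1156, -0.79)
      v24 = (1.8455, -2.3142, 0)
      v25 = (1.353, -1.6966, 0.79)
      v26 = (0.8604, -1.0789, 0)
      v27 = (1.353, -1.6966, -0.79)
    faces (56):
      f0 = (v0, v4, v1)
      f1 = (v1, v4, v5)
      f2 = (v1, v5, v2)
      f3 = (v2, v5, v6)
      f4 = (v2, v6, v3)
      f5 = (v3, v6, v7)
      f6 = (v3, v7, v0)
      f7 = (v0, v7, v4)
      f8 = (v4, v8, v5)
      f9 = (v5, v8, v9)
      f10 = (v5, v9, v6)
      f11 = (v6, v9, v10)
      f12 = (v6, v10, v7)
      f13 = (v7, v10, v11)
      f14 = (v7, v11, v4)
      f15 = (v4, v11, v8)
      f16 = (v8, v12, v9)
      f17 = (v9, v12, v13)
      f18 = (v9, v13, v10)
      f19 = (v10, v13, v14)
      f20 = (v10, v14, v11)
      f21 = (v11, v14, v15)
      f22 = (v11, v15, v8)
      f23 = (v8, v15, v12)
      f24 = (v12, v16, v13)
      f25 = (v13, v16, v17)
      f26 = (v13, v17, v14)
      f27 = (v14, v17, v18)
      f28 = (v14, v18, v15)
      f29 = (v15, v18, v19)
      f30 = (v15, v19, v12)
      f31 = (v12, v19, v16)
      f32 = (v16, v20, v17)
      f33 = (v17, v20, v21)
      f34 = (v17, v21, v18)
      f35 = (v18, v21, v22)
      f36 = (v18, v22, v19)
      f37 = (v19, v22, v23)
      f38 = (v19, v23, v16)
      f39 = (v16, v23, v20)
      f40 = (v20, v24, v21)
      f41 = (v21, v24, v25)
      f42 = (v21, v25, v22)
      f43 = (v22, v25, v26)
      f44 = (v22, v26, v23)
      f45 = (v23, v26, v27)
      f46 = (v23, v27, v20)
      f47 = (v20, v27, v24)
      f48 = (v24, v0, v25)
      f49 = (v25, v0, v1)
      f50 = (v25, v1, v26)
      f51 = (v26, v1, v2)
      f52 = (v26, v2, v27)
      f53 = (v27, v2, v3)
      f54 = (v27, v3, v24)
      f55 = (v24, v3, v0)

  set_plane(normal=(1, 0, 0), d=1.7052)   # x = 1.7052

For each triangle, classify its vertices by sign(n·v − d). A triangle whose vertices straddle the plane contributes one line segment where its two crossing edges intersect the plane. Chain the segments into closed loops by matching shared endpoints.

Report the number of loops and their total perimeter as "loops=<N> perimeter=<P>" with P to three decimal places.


loops=1 perimeter=10.719

Straddling triangles (18 of 56):
  (v1,v4,v5) [++-] → (1.7052, 2.13826, 0.22505)–(1.7052, 0.965214, 0.79)  len=1.3020
  (v1,v5,v2) [+--] → (1.7052, 0.965214, 0.79)–(1.7052, 0, 0.3252)  len=1.0713
  (v2,v6,v3) [--+] → (1.7052, 0.382921, -0.509615)–(1.7052, 0, -0.3252)  len=0.4250
  (v3,v6,v7) [+--] → (1.7052, 0.382921, -0.509615)–(1.7052, 0.965214, -0.79)  len=0.6463
  (v3,v7,v0) [+-+] → (1.7052, 0.965214, -0.79)–(1.7052, 1.32476, -0.616859)  len=0.3991
  (v0,v7,v4) [+-+] → (1.7052, 1.32476, -0.616859)–(1.7052, 2.13826, -0.22505)  len=0.9029
  (v4,v8,v5) [+--] → (1.7052, 2.34622, 0)–(1.7052, 2.13826, 0.22505)  len=0.3064
  (v7,v11,v4) [--+] → (1.7052, 2.30223, -0.0476022)–(1.7052, 2.13826, -0.22505)  len=0.2416
  (v4,v11,v8) [+--] → (1.7052, 2.30223, -0.0476022)–(1.7052, 2.34622, 0)  len=0.0648
  (v20,v24,v21) [-+-] → (1.7052, -2.34622, 0)–(1.7052, -2.30223, 0.0476022)  len=0.0648
  (v21,v24,v25) [-+-] → (1.7052, -2.30223, 0.0476022)–(1.7052, -2.13826, 0.22505)  len=0.2416
  (v20,v27,v24) [--+] → (1.7052, -2.13826, -0.22505)–(1.7052, -2.34622, 0)  len=0.3064
  (v24,v0,v25) [++-] → (1.7052, -1.32476, 0.616859)–(1.7052, -2.13826, 0.22505)  len=0.9029
  (v25,v0,v1) [-++] → (1.7052, -1.32476, 0.616859)–(1.7052, -0.965214, 0.79)  len=0.3991
  (v25,v1,v26) [-+-] → (1.7052, -0.965214, 0.79)–(1.7052, -0.382921, 0.509615)  len=0.6463
  (v26,v1,v2) [-+-] → (1.7052, -0.382921, 0.509615)–(1.7052, 0, 0.3252)  len=0.4250
  (v27,v2,v3) [--+] → (1.7052, 0, -0.3252)–(1.7052, -0.965214, -0.79)  len=1.0713
  (v27,v3,v24) [-++] → (1.7052, -0.965214, -0.79)–(1.7052, -2.13826, -0.22505)  len=1.3020

Chained into 1 loop(s):
  loop 1: 18 segments, perimeter = 10.7189
Total perimeter = 10.719


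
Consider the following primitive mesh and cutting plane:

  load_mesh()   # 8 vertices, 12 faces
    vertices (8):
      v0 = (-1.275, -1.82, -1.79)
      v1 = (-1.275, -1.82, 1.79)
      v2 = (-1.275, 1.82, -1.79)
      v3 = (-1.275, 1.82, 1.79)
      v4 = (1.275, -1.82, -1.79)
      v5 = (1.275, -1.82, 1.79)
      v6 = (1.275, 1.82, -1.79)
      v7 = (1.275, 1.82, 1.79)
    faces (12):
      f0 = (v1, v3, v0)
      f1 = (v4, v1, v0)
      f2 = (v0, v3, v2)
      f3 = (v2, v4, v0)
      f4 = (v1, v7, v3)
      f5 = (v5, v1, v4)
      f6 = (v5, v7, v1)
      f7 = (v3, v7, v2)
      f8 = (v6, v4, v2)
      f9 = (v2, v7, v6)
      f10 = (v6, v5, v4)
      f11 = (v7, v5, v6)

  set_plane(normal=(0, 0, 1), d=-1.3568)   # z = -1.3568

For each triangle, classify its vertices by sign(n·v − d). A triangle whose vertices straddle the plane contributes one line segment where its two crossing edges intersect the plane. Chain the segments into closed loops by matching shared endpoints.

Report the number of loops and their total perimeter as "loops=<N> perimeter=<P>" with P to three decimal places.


loops=1 perimeter=12.380

Straddling triangles (8 of 12):
  (v1,v3,v0) [++-] → (-1.275, -1.37954, -1.3568)–(-1.275, -1.82, -1.3568)  len=0.4405
  (v4,v1,v0) [-+-] → (0.966436, -1.82, -1.3568)–(-1.275, -1.82, -1.3568)  len=2.2414
  (v0,v3,v2) [-+-] → (-1.275, -1.37954, -1.3568)–(-1.275, 1.82, -1.3568)  len=3.1995
  (v5,v1,v4) [++-] → (0.966436, -1.82, -1.3568)–(1.275, -1.82, -1.3568)  len=0.3086
  (v3,v7,v2) [++-] → (-0.966436, 1.82, -1.3568)–(-1.275, 1.82, -1.3568)  len=0.3086
  (v2,v7,v6) [-+-] → (-0.966436, 1.82, -1.3568)–(1.275, 1.82, -1.3568)  len=2.2414
  (v6,v5,v4) [-+-] → (1.275, 1.37954, -1.3568)–(1.275, -1.82, -1.3568)  len=3.1995
  (v7,v5,v6) [++-] → (1.275, 1.37954, -1.3568)–(1.275, 1.82, -1.3568)  len=0.4405

Chained into 1 loop(s):
  loop 1: 8 segments, perimeter = 12.3800
Total perimeter = 12.380


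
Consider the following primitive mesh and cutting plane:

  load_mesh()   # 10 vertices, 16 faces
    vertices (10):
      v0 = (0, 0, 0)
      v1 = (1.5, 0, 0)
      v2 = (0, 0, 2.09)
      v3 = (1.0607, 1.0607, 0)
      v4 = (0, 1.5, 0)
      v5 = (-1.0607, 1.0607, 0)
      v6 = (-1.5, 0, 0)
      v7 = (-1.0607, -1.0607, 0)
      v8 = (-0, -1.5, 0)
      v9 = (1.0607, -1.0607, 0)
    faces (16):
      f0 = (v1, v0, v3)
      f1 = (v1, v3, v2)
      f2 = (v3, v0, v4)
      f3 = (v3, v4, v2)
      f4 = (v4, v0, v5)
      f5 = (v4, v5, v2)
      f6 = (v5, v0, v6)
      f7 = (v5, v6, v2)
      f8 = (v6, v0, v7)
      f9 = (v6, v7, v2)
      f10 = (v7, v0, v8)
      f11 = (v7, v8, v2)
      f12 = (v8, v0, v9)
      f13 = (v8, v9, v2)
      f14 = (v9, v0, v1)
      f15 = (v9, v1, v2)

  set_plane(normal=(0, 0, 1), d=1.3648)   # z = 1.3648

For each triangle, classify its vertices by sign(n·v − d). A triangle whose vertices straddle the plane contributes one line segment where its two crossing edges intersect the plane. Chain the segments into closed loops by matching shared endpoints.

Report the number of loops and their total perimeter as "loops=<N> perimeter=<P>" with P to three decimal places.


loops=1 perimeter=3.187

Straddling triangles (8 of 16):
  (v1,v3,v2) [--+] → (0.368048, 0.368048, 1.3648)–(0.520478, 0, 1.3648)  len=0.3984
  (v3,v4,v2) [--+] → (0, 0.520478, 1.3648)–(0.368048, 0.368048, 1.3648)  len=0.3984
  (v4,v5,v2) [--+] → (-0.368048, 0.368048, 1.3648)–(0, 0.520478, 1.3648)  len=0.3984
  (v5,v6,v2) [--+] → (-0.520478, 0, 1.3648)–(-0.368048, 0.368048, 1.3648)  len=0.3984
  (v6,v7,v2) [--+] → (-0.368048, -0.368048, 1.3648)–(-0.520478, 0, 1.3648)  len=0.3984
  (v7,v8,v2) [--+] → (0, -0.520478, 1.3648)–(-0.368048, -0.368048, 1.3648)  len=0.3984
  (v8,v9,v2) [--+] → (0.368048, -0.368048, 1.3648)–(0, -0.520478, 1.3648)  len=0.3984
  (v9,v1,v2) [--+] → (0.520478, 0, 1.3648)–(0.368048, -0.368048, 1.3648)  len=0.3984

Chained into 1 loop(s):
  loop 1: 8 segments, perimeter = 3.1869
Total perimeter = 3.187


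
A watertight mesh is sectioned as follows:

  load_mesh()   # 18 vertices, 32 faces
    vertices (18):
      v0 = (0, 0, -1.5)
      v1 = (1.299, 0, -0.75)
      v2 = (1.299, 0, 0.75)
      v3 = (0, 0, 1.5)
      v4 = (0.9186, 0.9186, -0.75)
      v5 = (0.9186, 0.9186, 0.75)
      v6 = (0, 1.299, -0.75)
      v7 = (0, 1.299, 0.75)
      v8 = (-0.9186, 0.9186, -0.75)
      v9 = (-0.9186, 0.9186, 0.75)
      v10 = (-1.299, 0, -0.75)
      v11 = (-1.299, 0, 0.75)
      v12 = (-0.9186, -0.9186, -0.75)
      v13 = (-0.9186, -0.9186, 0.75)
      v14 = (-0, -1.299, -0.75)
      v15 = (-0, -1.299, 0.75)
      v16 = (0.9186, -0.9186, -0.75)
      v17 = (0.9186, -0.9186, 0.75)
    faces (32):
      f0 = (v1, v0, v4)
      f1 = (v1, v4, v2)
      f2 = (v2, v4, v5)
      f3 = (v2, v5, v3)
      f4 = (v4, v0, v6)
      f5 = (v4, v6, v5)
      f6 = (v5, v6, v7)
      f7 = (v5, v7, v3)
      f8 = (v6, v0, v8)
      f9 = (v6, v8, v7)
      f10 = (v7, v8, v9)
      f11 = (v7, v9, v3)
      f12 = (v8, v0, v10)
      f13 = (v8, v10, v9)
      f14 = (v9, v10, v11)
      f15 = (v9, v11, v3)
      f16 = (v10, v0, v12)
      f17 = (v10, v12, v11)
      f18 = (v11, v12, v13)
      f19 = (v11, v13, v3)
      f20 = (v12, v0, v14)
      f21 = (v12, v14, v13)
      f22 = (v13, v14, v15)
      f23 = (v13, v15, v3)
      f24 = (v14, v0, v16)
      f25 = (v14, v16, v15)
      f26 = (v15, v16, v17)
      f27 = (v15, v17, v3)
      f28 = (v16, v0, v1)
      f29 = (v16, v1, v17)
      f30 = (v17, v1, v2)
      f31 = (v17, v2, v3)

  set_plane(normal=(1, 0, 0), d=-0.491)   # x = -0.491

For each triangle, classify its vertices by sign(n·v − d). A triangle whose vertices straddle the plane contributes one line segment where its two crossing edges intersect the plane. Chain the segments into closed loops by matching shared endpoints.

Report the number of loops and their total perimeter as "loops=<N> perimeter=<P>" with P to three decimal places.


loops=1 perimeter=7.812

Straddling triangles (12 of 32):
  (v6,v0,v8) [++-] → (-0.491, 0.491, -1.09912)–(-0.491, 1.09567, -0.75)  len=0.6982
  (v6,v8,v7) [+-+] → (-0.491, 1.09567, -0.75)–(-0.491, 1.09567, -0.0517636)  len=0.6982
  (v7,v8,v9) [+--] → (-0.491, 1.09567, -0.0517636)–(-0.491, 1.09567, 0.75)  len=0.8018
  (v7,v9,v3) [+-+] → (-0.491, 1.09567, 0.75)–(-0.491, 0.491, 1.09912)  len=0.6982
  (v8,v0,v10) [-+-] → (-0.491, 0.491, -1.09912)–(-0.491, 0, -1.21651)  len=0.5048
  (v9,v11,v3) [--+] → (-0.491, 0, 1.21651)–(-0.491, 0.491, 1.09912)  len=0.5048
  (v10,v0,v12) [-+-] → (-0.491, 0, -1.21651)–(-0.491, -0.491, -1.09912)  len=0.5048
  (v11,v13,v3) [--+] → (-0.491, -0.491, 1.09912)–(-0.491, 0, 1.21651)  len=0.5048
  (v12,v0,v14) [-++] → (-0.491, -0.491, -1.09912)–(-0.491, -1.09567, -0.75)  len=0.6982
  (v12,v14,v13) [-+-] → (-0.491, -1.09567, -0.75)–(-0.491, -1.09567, 0.0517636)  len=0.8018
  (v13,v14,v15) [-++] → (-0.491, -1.09567, 0.0517636)–(-0.491, -1.09567, 0.75)  len=0.6982
  (v13,v15,v3) [-++] → (-0.491, -1.09567, 0.75)–(-0.491, -0.491, 1.09912)  len=0.6982

Chained into 1 loop(s):
  loop 1: 12 segments, perimeter = 7.8122
Total perimeter = 7.812


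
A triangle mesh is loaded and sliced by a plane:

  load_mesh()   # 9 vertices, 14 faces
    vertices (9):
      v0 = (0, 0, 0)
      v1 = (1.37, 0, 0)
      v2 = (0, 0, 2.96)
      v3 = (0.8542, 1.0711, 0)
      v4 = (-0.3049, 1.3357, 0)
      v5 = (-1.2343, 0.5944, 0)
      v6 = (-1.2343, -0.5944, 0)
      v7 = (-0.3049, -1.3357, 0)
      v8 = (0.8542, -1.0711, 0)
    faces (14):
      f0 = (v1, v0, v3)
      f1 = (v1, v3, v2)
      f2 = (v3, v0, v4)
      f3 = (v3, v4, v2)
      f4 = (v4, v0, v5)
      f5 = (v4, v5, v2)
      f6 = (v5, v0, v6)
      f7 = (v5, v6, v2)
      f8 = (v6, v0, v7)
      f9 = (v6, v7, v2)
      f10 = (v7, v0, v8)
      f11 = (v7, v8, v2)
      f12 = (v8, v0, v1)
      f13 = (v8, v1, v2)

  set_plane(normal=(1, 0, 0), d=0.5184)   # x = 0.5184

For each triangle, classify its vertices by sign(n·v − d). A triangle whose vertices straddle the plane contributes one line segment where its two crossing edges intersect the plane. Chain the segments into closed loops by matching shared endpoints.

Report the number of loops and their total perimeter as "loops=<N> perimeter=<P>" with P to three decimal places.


loops=1 perimeter=6.703

Straddling triangles (8 of 14):
  (v1,v0,v3) [+-+] → (0.5184, 0, 0)–(0.5184, 0.650033, 0)  len=0.6500
  (v1,v3,v2) [++-] → (0.5184, 0.650033, 1.16362)–(0.5184, 0, 1.83995)  len=0.9381
  (v3,v0,v4) [+--] → (0.5184, 0.650033, 0)–(0.5184, 1.14776, 0)  len=0.4977
  (v3,v4,v2) [+--] → (0.5184, 1.14776, 0)–(0.5184, 0.650033, 1.16362)  len=1.2656
  (v7,v0,v8) [--+] → (0.5184, -0.650033, 0)–(0.5184, -1.14776, 0)  len=0.4977
  (v7,v8,v2) [-+-] → (0.5184, -1.14776, 0)–(0.5184, -0.650033, 1.16362)  len=1.2656
  (v8,v0,v1) [+-+] → (0.5184, -0.650033, 0)–(0.5184, 0, 0)  len=0.6500
  (v8,v1,v2) [++-] → (0.5184, 0, 1.83995)–(0.5184, -0.650033, 1.16362)  len=0.9381

Chained into 1 loop(s):
  loop 1: 8 segments, perimeter = 6.7028
Total perimeter = 6.703
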